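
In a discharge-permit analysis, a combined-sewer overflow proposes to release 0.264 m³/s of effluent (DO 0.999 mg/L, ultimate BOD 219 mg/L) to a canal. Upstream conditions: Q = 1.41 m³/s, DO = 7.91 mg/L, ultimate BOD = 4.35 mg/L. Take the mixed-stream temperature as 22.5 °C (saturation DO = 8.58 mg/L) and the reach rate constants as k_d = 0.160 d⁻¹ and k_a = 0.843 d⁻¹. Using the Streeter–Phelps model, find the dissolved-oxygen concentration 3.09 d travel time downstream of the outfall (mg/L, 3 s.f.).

DO ≈ 3.65 mg/L

Mixed DO = (1.41×7.91 + 0.264×0.999)/(1.41+0.264) = 11.42/1.674 = 6.820 mg/L.
Mixed L₀ = (1.41×4.35 + 0.264×219)/(1.674) = 63.95/1.674 = 38.20 mg/L.
Initial deficit D₀ = C_s − DO₀ = 8.58 − 6.820 = 1.760 mg/L.
D(3.09) = [0.160×38.20/(0.843−0.160)](e^(−0.160×3.09) − e^(−0.843×3.09)) + 1.760 e^(−0.843×3.09)
= 8.949 × (0.6099 − 0.07391) + 1.760 × 0.07391 = 4.927 mg/L.
DO = 8.58 − 4.927 = 3.653 mg/L.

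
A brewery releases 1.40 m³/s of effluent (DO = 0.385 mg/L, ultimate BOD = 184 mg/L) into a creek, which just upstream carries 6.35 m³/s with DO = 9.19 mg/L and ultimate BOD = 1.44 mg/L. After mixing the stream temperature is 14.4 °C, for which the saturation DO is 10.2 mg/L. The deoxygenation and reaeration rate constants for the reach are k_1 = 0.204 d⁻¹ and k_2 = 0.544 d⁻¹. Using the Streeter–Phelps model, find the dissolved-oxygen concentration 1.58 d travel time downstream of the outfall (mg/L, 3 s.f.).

Mixed DO = (6.35×9.19 + 1.40×0.385)/(6.35+1.40) = 58.90/7.750 = 7.599 mg/L.
Mixed L₀ = (6.35×1.44 + 1.40×184)/(7.750) = 266.7/7.750 = 34.42 mg/L.
Initial deficit D₀ = C_s − DO₀ = 10.2 − 7.599 = 2.601 mg/L.
D(1.58) = [0.204×34.42/(0.544−0.204)](e^(−0.204×1.58) − e^(−0.544×1.58)) + 2.601 e^(−0.544×1.58)
= 20.65 × (0.7245 − 0.4234) + 2.601 × 0.4234 = 7.319 mg/L.
DO = 10.2 − 7.319 = 2.881 mg/L.

DO ≈ 2.88 mg/L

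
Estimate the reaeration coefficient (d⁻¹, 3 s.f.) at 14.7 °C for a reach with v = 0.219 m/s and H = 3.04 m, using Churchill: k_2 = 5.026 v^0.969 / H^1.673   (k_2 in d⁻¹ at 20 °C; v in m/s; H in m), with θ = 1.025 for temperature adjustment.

k_2 ≈ 0.158 d⁻¹

k_2(20) = 5.026 × 0.219^0.969 / 3.04^1.673 = 5.026 × 0.2296 / 6.425 = 0.1796 d⁻¹.
k_2(14.7) = 0.1796 × 1.025^(14.7−20) = 0.1796 × 0.8773 = 0.1576 d⁻¹.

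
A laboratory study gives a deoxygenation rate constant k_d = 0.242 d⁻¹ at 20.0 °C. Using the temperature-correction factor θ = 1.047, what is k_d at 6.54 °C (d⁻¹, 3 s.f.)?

k_d ≈ 0.130 d⁻¹

k_d(T₂) = k_d(T₁) · θ^(T₂−T₁) = 0.242 × 1.047^(6.54−20.0)
= 0.242 × 1.047^-13.5 = 0.242 × 0.5389 = 0.1304 d⁻¹.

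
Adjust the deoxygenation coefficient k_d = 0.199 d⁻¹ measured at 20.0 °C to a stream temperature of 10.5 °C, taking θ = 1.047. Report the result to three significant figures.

k_d ≈ 0.129 d⁻¹

k_d(T₂) = k_d(T₁) · θ^(T₂−T₁) = 0.199 × 1.047^(10.5−20.0)
= 0.199 × 1.047^-9.50 = 0.199 × 0.6464 = 0.1286 d⁻¹.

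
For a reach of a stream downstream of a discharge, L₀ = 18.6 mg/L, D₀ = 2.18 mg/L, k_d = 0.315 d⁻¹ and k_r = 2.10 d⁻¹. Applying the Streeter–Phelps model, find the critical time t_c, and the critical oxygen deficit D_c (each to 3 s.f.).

t_c ≈ 0.452 d; D_c ≈ 2.42 mg/L

t_c = [1/(k_r−k_d)] ln[(k_r/k_d)(1 − D₀(k_r−k_d)/(k_d L₀))]
= [1/(2.10−0.315)] ln[(2.10/0.315)(1 − 2.18×1.785/(0.315×18.6))]
= (1/1.785) ln[6.667 × 0.3358] = 0.5602 × ln(2.239) = 0.5602 × 0.8060 = 0.4515 d.
L(t_c) = L₀ e^(−k_d t_c) = 18.6 × 0.8674 = 16.13 mg/L, and at the critical point k_r D_c = k_d L, so D_c = (0.315/2.10) × 16.13 = 2.420 mg/L.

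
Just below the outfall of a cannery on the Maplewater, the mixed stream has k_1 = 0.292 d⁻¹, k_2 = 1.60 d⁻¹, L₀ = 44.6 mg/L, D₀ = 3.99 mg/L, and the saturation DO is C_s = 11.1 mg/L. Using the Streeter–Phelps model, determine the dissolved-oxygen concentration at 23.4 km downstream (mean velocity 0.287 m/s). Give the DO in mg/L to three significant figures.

Travel time t = x/v = 23.4 km / (0.287 m/s) = 23400 m / 0.287 m/s = 81530 s = 0.9437 d.
k_1 L₀/(k_2−k_1) = 0.292×44.6/(1.60−0.292) = 13.02/1.308 = 9.957 mg/L.
e^(−k_1 t) = e^(−0.292×0.9437) = 0.7592; e^(−k_2 t) = e^(−1.60×0.9437) = 0.2209.
D = 9.957 × (0.7592 − 0.2209) + 3.99 × 0.2209 = 5.359 + 0.8815 = 6.240 mg/L.
DO = C_s − D = 11.1 − 6.240 = 4.860 mg/L.

DO ≈ 4.86 mg/L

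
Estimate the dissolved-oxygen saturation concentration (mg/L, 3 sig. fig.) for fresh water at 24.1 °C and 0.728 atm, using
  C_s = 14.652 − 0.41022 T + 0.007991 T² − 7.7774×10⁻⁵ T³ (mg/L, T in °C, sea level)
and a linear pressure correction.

At sea level: C_s = 14.652 − 0.41022×24.1 + 0.007991×24.1² − 7.7774×10⁻⁵×24.1³ = 8.318 mg/L.
Pressure correction: C_s' = 8.318 × 0.728 = 6.056 mg/L.

C_s ≈ 6.06 mg/L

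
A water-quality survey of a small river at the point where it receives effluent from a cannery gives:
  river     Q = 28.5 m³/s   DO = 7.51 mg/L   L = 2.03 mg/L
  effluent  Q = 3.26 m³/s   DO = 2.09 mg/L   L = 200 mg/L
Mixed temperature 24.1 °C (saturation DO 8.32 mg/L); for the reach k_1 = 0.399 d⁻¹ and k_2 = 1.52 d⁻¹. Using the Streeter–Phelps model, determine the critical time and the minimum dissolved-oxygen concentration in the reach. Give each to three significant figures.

Mixed DO = (28.5×7.51 + 3.26×2.09)/(28.5+3.26) = 220.8/31.76 = 6.954 mg/L.
Mixed L₀ = (28.5×2.03 + 3.26×200)/(31.76) = 709.9/31.76 = 22.35 mg/L.
Initial deficit D₀ = C_s − DO₀ = 8.32 − 6.954 = 1.366 mg/L.
t_c = (1/1.121) ln[(1.52/0.399)(1 − 1.366×1.121/(0.399×22.35))] = 0.8921 × ln(3.155) = 1.025 d.
D_c = (0.399/1.52) × 22.35 × e^(−0.399×1.025) = 0.2625 × 22.35 × 0.6643 = 3.898 mg/L.
Minimum DO = 8.32 − 3.898 = 4.422 mg/L.

t_c ≈ 1.03 d; minimum DO ≈ 4.42 mg/L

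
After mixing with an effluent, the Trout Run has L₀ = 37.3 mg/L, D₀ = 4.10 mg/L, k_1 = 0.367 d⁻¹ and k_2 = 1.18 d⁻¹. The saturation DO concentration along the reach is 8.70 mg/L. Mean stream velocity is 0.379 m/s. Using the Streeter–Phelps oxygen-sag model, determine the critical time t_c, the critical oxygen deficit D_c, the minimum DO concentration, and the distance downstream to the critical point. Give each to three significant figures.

With k_2/k_1 = 3.215 and 1 − D₀(k_2−k_1)/(k_1 L₀) = 0.7565,
t_c = ln(3.215 × 0.7565) / (1.18 − 0.367) = ln(2.432) / 0.8130 = 0.8889/0.8130 = 1.093 d.
L(t_c) = L₀ e^(−k_1 t_c) = 37.3 × 0.6695 = 24.97 mg/L, and at the critical point k_2 D_c = k_1 L, so D_c = (0.367/1.18) × 24.97 = 7.767 mg/L.
Minimum DO = C_s − D_c = 8.70 − 7.767 = 0.9333 mg/L.
x_c = v t_c = 0.379 m/s × 1.093 d × 86400 s/d = 35800 m ≈ 35.8 km.

t_c ≈ 1.09 d; D_c ≈ 7.77 mg/L; min DO ≈ 0.933 mg/L; x_c ≈ 35.8 km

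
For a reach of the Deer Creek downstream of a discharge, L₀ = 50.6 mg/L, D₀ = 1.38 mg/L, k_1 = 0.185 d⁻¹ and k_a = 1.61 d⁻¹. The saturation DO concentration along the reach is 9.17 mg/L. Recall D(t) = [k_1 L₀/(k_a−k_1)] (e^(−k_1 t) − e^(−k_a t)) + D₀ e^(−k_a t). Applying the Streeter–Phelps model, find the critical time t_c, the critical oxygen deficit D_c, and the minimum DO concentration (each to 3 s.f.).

t_c ≈ 1.35 d; D_c ≈ 4.53 mg/L; min DO ≈ 4.64 mg/L

t_c = [1/(k_a−k_1)] ln[(k_a/k_1)(1 − D₀(k_a−k_1)/(k_1 L₀))]
= [1/(1.61−0.185)] ln[(1.61/0.185)(1 − 1.38×1.425/(0.185×50.6))]
= (1/1.425) ln[8.703 × 0.7899] = 0.7018 × ln(6.874) = 0.7018 × 1.928 = 1.353 d.
D_c = (k_1/k_a) L₀ e^(−k_1 t_c) = (0.185/1.61) × 50.6 × e^(−0.185×1.353) = 0.1149 × 50.6 × 0.7786 = 4.527 mg/L.
Minimum DO = C_s − D_c = 9.17 − 4.527 = 4.643 mg/L.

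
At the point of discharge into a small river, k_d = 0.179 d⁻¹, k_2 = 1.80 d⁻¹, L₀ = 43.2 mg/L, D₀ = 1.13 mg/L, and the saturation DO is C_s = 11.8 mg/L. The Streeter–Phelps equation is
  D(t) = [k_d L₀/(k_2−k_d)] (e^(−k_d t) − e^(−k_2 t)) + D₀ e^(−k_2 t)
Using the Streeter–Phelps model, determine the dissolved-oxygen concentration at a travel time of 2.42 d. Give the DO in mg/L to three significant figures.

DO ≈ 8.75 mg/L

k_d L₀/(k_2−k_d) = 0.179×43.2/(1.80−0.179) = 7.733/1.621 = 4.770 mg/L.
e^(−k_d t) = e^(−0.179×2.420) = 0.6484; e^(−k_2 t) = e^(−1.80×2.420) = 0.01283.
D = 4.770 × (0.6484 − 0.01283) + 1.13 × 0.01283 = 3.032 + 0.01450 = 3.047 mg/L.
DO = C_s − D = 11.8 − 3.047 = 8.753 mg/L.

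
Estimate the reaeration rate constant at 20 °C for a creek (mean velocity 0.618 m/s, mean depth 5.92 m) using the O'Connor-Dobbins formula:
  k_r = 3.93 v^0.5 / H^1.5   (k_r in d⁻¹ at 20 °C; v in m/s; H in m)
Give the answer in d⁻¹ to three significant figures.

k_r ≈ 0.214 d⁻¹

k_r = 3.93 × 0.618^0.5 / 5.92^1.5 = 3.93 × 0.7861 / 14.40 = 0.2145 d⁻¹.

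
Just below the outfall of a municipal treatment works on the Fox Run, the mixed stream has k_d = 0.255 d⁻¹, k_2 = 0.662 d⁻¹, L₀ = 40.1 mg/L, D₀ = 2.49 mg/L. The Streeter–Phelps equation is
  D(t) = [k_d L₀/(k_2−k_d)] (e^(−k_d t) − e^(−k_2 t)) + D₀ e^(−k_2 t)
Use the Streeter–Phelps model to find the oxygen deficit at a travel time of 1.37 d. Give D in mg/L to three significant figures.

D ≈ 8.58 mg/L

k_d L₀/(k_2−k_d) = 0.255×40.1/(0.662−0.255) = 10.23/0.4070 = 25.12 mg/L.
e^(−k_d t) = e^(−0.255×1.370) = 0.7051; e^(−k_2 t) = e^(−0.662×1.370) = 0.4038.
D = 25.12 × (0.7051 − 0.4038) + 2.49 × 0.4038 = 7.572 + 1.005 = 8.577 mg/L.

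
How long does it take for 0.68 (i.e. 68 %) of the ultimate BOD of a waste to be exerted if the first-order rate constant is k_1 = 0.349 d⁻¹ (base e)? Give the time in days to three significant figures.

t ≈ 3.26 d

y/L₀ = 1 − e^(−k_1 t) = 0.68 ⇒ e^(−k_1 t) = 0.320
t = −ln(0.320) / 0.349 = 1.139 / 0.349 = 3.265 d.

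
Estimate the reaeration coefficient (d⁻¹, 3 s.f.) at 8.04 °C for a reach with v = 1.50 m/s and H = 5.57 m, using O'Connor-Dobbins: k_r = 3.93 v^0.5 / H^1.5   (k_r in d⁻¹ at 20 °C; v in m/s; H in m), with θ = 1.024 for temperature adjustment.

k_r(20) = 3.93 × 1.50^0.5 / 5.57^1.5 = 3.93 × 1.225 / 13.15 = 0.3661 d⁻¹.
k_r(8.04) = 0.3661 × 1.024^(8.04−20) = 0.3661 × 0.7530 = 0.2757 d⁻¹.

k_r ≈ 0.276 d⁻¹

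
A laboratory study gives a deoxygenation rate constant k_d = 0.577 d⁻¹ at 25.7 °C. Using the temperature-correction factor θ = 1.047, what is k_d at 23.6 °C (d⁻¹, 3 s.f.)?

k_d ≈ 0.524 d⁻¹

k_d(T₂) = k_d(T₁) · θ^(T₂−T₁) = 0.577 × 1.047^(23.6−25.7)
= 0.577 × 1.047^-2.10 = 0.577 × 0.9081 = 0.5239 d⁻¹.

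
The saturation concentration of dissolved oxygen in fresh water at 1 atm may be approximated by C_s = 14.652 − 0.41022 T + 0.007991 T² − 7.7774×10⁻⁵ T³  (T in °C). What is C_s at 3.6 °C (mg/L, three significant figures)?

C_s = 14.652 − 0.41022×3.6 + 0.007991×3.6² − 7.7774×10⁻⁵×3.6³ = 13.28 mg/L.

C_s ≈ 13.3 mg/L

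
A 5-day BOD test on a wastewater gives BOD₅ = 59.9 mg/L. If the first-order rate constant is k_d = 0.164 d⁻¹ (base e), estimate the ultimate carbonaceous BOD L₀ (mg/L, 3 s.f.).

L₀ ≈ 107 mg/L

BOD₅ = L₀(1 − e^(−5k_d)) ⇒ L₀ = BOD₅ / (1 − e^(−5×0.164))
= 59.9 / (1 − 0.4404) = 59.9 / 0.5596 = 107.0 mg/L.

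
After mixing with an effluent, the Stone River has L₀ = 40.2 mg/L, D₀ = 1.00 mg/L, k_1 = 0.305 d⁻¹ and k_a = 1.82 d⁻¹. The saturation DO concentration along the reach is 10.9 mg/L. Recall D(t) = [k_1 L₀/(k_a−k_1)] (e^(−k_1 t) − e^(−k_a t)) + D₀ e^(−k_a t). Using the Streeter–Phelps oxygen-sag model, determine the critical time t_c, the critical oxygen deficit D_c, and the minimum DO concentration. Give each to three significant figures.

With k_a/k_1 = 5.967 and 1 − D₀(k_a−k_1)/(k_1 L₀) = 0.8764,
t_c = ln(5.967 × 0.8764) / (1.82 − 0.305) = ln(5.230) / 1.515 = 1.654/1.515 = 1.092 d.
L(t_c) = L₀ e^(−k_1 t_c) = 40.2 × 0.7167 = 28.81 mg/L, and at the critical point k_a D_c = k_1 L, so D_c = (0.305/1.82) × 28.81 = 4.828 mg/L.
Minimum DO = C_s − D_c = 10.9 − 4.828 = 6.072 mg/L.

t_c ≈ 1.09 d; D_c ≈ 4.83 mg/L; min DO ≈ 6.07 mg/L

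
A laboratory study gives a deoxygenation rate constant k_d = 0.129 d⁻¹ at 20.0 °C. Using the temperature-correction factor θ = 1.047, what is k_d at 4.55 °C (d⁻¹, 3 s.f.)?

k_d ≈ 0.0634 d⁻¹

k_d(T₂) = k_d(T₁) · θ^(T₂−T₁) = 0.129 × 1.047^(4.55−20.0)
= 0.129 × 1.047^-15.4 = 0.129 × 0.4918 = 0.06345 d⁻¹.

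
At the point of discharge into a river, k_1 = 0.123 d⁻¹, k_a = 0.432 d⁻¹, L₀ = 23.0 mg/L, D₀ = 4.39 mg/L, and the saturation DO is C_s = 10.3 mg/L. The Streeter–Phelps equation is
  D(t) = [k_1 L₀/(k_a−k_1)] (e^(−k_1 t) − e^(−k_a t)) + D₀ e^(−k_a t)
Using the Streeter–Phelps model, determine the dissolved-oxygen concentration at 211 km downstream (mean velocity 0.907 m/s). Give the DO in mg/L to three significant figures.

DO ≈ 5.21 mg/L

Travel time t = x/v = 211 km / (0.907 m/s) = 211000 m / 0.907 m/s = 232600 s = 2.693 d.
k_1 L₀/(k_a−k_1) = 0.123×23.0/(0.432−0.123) = 2.829/0.3090 = 9.155 mg/L.
e^(−k_1 t) = e^(−0.123×2.693) = 0.7181; e^(−k_a t) = e^(−0.432×2.693) = 0.3125.
D = 9.155 × (0.7181 − 0.3125) + 4.39 × 0.3125 = 3.713 + 1.372 = 5.085 mg/L.
DO = C_s − D = 10.3 − 5.085 = 5.215 mg/L.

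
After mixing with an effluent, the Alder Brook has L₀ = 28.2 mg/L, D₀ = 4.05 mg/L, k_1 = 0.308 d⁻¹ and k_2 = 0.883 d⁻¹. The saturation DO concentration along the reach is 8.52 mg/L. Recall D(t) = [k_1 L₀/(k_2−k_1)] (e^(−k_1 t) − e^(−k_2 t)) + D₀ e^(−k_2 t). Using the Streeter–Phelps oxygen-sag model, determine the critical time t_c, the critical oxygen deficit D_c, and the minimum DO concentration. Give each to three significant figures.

At the critical point dD/dt = 0, so k_1 L₀ e^(−k_1 t) = k_2 D. Substituting D(t) from the Streeter–Phelps equation and solving for t gives
t_c = ln[(k_2/k_1)(1 − D₀(k_2−k_1)/(k_1 L₀))] / (k_2−k_1).
Here k_2−k_1 = 0.5750 d⁻¹ and 1 − D₀(k_2−k_1)/(k_1 L₀) = 1 − 4.05×0.5750/(0.308×28.2) = 0.7319, so
t_c = ln(2.867 × 0.7319) / 0.5750 = 0.7411 / 0.5750 = 1.289 d.
D_c = (k_1/k_2) L₀ e^(−k_1 t_c) = (0.308/0.883) × 28.2 × e^(−0.308×1.289) = 0.3488 × 28.2 × 0.6724 = 6.614 mg/L.
Minimum DO = C_s − D_c = 8.52 − 6.614 = 1.906 mg/L.

t_c ≈ 1.29 d; D_c ≈ 6.61 mg/L; min DO ≈ 1.91 mg/L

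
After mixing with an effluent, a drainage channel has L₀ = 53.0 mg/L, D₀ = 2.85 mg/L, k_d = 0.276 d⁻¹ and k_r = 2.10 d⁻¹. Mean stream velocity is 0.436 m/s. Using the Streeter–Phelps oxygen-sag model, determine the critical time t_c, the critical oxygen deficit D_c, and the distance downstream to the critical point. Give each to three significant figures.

t_c ≈ 0.872 d; D_c ≈ 5.48 mg/L; x_c ≈ 32.8 km

At the critical point dD/dt = 0, so k_d L₀ e^(−k_d t) = k_r D. Substituting D(t) from the Streeter–Phelps equation and solving for t gives
t_c = ln[(k_r/k_d)(1 − D₀(k_r−k_d)/(k_d L₀))] / (k_r−k_d).
Here k_r−k_d = 1.824 d⁻¹ and 1 − D₀(k_r−k_d)/(k_d L₀) = 1 − 2.85×1.824/(0.276×53.0) = 0.6446, so
t_c = ln(7.609 × 0.6446) / 1.824 = 1.590 / 1.824 = 0.8718 d.
D_c = (k_d/k_r) L₀ e^(−k_d t_c) = (0.276/2.10) × 53.0 × e^(−0.276×0.8718) = 0.1314 × 53.0 × 0.7861 = 5.476 mg/L.
x_c = v t_c = 0.436 m/s × 0.8718 d × 86400 s/d = 32840 m ≈ 32.8 km.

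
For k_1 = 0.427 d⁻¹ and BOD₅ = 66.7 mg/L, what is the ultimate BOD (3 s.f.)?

BOD₅ = L₀(1 − e^(−5k_1)) ⇒ L₀ = BOD₅ / (1 − e^(−5×0.427))
= 66.7 / (1 − 0.1182) = 66.7 / 0.8818 = 75.64 mg/L.

L₀ ≈ 75.6 mg/L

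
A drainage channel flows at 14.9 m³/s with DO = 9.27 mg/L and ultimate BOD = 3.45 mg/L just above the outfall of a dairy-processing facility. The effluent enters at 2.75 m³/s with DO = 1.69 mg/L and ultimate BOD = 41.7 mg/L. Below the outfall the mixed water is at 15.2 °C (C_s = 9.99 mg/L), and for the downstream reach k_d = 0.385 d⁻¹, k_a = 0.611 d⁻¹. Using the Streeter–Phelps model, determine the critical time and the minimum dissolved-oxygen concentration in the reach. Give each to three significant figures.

Mixed DO = (14.9×9.27 + 2.75×1.69)/(14.9+2.75) = 142.8/17.65 = 8.089 mg/L.
Mixed L₀ = (14.9×3.45 + 2.75×41.7)/(17.65) = 166.1/17.65 = 9.410 mg/L.
Initial deficit D₀ = C_s − DO₀ = 9.99 − 8.089 = 1.901 mg/L.
t_c = (1/0.2260) ln[(0.611/0.385)(1 − 1.901×0.2260/(0.385×9.410))] = 4.425 × ln(1.399) = 1.485 d.
D_c = (0.385/0.611) × 9.410 × e^(−0.385×1.485) = 0.6301 × 9.410 × 0.5645 = 3.347 mg/L.
Minimum DO = 9.99 − 3.347 = 6.643 mg/L.

t_c ≈ 1.49 d; minimum DO ≈ 6.64 mg/L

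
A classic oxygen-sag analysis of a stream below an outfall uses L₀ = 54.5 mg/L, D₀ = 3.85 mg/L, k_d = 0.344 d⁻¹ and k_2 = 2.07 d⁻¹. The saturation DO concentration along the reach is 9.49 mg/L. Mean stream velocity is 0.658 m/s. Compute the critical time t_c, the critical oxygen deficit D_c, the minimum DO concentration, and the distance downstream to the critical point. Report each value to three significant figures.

t_c ≈ 0.786 d; D_c ≈ 6.91 mg/L; min DO ≈ 2.58 mg/L; x_c ≈ 44.7 km

With k_2/k_d = 6.017 and 1 − D₀(k_2−k_d)/(k_d L₀) = 0.6456,
t_c = ln(6.017 × 0.6456) / (2.07 − 0.344) = ln(3.885) / 1.726 = 1.357/1.726 = 0.7862 d.
L(t_c) = L₀ e^(−k_d t_c) = 54.5 × 0.7630 = 41.59 mg/L, and at the critical point k_2 D_c = k_d L, so D_c = (0.344/2.07) × 41.59 = 6.911 mg/L.
Minimum DO = C_s − D_c = 9.49 − 6.911 = 2.579 mg/L.
x_c = v t_c = 0.658 m/s × 0.7862 d × 86400 s/d = 44700 m ≈ 44.7 km.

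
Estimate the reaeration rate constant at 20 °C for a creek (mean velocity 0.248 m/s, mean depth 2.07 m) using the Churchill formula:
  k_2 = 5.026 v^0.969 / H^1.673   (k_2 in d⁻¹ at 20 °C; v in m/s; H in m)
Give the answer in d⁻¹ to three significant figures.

k_2 = 5.026 × 0.248^0.969 / 2.07^1.673 = 5.026 × 0.2590 / 3.378 = 0.3853 d⁻¹.

k_2 ≈ 0.385 d⁻¹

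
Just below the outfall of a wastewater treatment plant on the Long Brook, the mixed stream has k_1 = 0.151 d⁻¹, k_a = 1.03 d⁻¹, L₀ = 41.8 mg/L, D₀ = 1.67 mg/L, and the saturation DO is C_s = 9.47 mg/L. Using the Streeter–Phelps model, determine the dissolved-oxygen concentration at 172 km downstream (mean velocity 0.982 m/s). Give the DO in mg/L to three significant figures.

Travel time t = x/v = 172 km / (0.982 m/s) = 172000 m / 0.982 m/s = 175200 s = 2.027 d.
k_1 L₀/(k_a−k_1) = 0.151×41.8/(1.03−0.151) = 6.312/0.8790 = 7.181 mg/L.
e^(−k_1 t) = e^(−0.151×2.027) = 0.7363; e^(−k_a t) = e^(−1.03×2.027) = 0.1239.
D = 7.181 × (0.7363 − 0.1239) + 1.67 × 0.1239 = 4.397 + 0.2070 = 4.604 mg/L.
DO = C_s − D = 9.47 − 4.604 = 4.866 mg/L.

DO ≈ 4.87 mg/L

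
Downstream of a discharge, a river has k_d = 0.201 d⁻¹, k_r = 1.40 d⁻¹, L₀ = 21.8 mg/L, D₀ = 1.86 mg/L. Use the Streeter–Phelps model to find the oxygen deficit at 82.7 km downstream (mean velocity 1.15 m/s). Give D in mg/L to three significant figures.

Travel time t = x/v = 82.7 km / (1.15 m/s) = 82700 m / 1.15 m/s = 71910 s = 0.8323 d.
k_d L₀/(k_r−k_d) = 0.201×21.8/(1.40−0.201) = 4.382/1.199 = 3.655 mg/L.
e^(−k_d t) = e^(−0.201×0.8323) = 0.8459; e^(−k_r t) = e^(−1.40×0.8323) = 0.3118.
D = 3.655 × (0.8459 − 0.3118) + 1.86 × 0.3118 = 1.952 + 0.5800 = 2.532 mg/L.

D ≈ 2.53 mg/L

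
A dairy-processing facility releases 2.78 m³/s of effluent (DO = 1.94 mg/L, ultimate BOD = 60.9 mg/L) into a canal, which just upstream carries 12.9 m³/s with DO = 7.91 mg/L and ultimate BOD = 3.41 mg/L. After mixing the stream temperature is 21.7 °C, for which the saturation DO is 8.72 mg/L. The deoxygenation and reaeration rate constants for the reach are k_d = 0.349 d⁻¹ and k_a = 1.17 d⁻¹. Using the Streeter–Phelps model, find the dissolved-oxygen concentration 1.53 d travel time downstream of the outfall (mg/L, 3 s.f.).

Mixed DO = (12.9×7.91 + 2.78×1.94)/(12.9+2.78) = 107.4/15.68 = 6.852 mg/L.
Mixed L₀ = (12.9×3.41 + 2.78×60.9)/(15.68) = 213.3/15.68 = 13.60 mg/L.
Initial deficit D₀ = C_s − DO₀ = 8.72 − 6.852 = 1.868 mg/L.
D(1.53) = [0.349×13.60/(1.17−0.349)](e^(−0.349×1.53) − e^(−1.17×1.53)) + 1.868 e^(−1.17×1.53)
= 5.782 × (0.5863 − 0.1669) + 1.868 × 0.1669 = 2.737 mg/L.
DO = 8.72 − 2.737 = 5.983 mg/L.

DO ≈ 5.98 mg/L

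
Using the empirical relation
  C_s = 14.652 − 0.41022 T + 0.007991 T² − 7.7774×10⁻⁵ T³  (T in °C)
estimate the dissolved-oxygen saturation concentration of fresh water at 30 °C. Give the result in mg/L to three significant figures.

C_s ≈ 7.44 mg/L

C_s = 14.652 − 0.41022×30 + 0.007991×30² − 7.7774×10⁻⁵×30³ = 7.437 mg/L.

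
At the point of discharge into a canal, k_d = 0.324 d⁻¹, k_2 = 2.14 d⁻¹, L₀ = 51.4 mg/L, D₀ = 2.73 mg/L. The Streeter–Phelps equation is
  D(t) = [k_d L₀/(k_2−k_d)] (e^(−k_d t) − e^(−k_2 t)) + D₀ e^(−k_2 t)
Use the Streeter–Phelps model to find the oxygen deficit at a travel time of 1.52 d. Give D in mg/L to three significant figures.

k_d L₀/(k_2−k_d) = 0.324×51.4/(2.14−0.324) = 16.65/1.816 = 9.170 mg/L.
e^(−k_d t) = e^(−0.324×1.520) = 0.6111; e^(−k_2 t) = e^(−2.14×1.520) = 0.03867.
D = 9.170 × (0.6111 − 0.03867) + 2.73 × 0.03867 = 5.250 + 0.1056 = 5.355 mg/L.

D ≈ 5.36 mg/L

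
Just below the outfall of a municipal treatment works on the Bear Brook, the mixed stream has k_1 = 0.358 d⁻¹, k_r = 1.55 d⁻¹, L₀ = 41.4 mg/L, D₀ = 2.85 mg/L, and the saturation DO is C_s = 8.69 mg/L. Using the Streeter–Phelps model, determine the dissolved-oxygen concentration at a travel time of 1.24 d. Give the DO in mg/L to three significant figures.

k_1 L₀/(k_r−k_1) = 0.358×41.4/(1.55−0.358) = 14.82/1.192 = 12.43 mg/L.
e^(−k_1 t) = e^(−0.358×1.240) = 0.6415; e^(−k_r t) = e^(−1.55×1.240) = 0.1463.
D = 12.43 × (0.6415 − 0.1463) + 2.85 × 0.1463 = 6.157 + 0.4170 = 6.574 mg/L.
DO = C_s − D = 8.69 − 6.574 = 2.116 mg/L.

DO ≈ 2.12 mg/L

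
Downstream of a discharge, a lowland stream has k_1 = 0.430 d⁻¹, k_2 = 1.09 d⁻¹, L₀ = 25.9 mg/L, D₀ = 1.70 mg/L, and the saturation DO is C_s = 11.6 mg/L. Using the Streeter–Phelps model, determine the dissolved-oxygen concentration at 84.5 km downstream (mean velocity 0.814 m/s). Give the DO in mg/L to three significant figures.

Travel time t = x/v = 84.5 km / (0.814 m/s) = 84500 m / 0.814 m/s = 103800 s = 1.201 d.
k_1 L₀/(k_2−k_1) = 0.430×25.9/(1.09−0.430) = 11.14/0.6600 = 16.87 mg/L.
e^(−k_1 t) = e^(−0.430×1.201) = 0.5965; e^(−k_2 t) = e^(−1.09×1.201) = 0.2699.
D = 16.87 × (0.5965 − 0.2699) + 1.70 × 0.2699 = 5.511 + 0.4589 = 5.970 mg/L.
DO = C_s − D = 11.6 − 5.970 = 5.630 mg/L.

DO ≈ 5.63 mg/L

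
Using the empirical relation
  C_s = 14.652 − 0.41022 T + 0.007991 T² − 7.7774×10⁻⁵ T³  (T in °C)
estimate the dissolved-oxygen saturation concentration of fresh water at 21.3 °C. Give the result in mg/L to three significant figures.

C_s ≈ 8.79 mg/L

C_s = 14.652 − 0.41022×21.3 + 0.007991×21.3² − 7.7774×10⁻⁵×21.3³ = 8.788 mg/L.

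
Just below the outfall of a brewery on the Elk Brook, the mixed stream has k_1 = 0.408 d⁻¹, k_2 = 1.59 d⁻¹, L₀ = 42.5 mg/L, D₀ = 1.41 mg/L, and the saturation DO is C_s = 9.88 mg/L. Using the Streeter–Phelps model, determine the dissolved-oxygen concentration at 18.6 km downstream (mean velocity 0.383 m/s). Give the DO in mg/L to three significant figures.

DO ≈ 3.64 mg/L

Travel time t = x/v = 18.6 km / (0.383 m/s) = 18600 m / 0.383 m/s = 48560 s = 0.5621 d.
k_1 L₀/(k_2−k_1) = 0.408×42.5/(1.59−0.408) = 17.34/1.182 = 14.67 mg/L.
e^(−k_1 t) = e^(−0.408×0.5621) = 0.7951; e^(−k_2 t) = e^(−1.59×0.5621) = 0.4091.
D = 14.67 × (0.7951 − 0.4091) + 1.41 × 0.4091 = 5.662 + 0.5769 = 6.239 mg/L.
DO = C_s − D = 9.88 − 6.239 = 3.641 mg/L.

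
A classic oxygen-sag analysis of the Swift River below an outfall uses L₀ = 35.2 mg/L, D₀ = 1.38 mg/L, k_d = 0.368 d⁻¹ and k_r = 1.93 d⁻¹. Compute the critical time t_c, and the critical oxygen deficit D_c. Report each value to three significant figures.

With k_r/k_d = 5.245 and 1 − D₀(k_r−k_d)/(k_d L₀) = 0.8336,
t_c = ln(5.245 × 0.8336) / (1.93 − 0.368) = ln(4.372) / 1.562 = 1.475/1.562 = 0.9444 d.
L(t_c) = L₀ e^(−k_d t_c) = 35.2 × 0.7064 = 24.87 mg/L, and at the critical point k_r D_c = k_d L, so D_c = (0.368/1.93) × 24.87 = 4.741 mg/L.

t_c ≈ 0.944 d; D_c ≈ 4.74 mg/L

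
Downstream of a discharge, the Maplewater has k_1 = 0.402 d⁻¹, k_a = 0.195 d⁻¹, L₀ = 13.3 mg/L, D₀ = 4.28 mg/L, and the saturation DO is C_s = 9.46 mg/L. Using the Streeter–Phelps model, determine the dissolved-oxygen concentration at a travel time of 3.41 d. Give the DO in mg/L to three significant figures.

k_1 L₀/(k_a−k_1) = 0.402×13.3/(0.195−0.402) = 5.347/-0.2070 = -25.83 mg/L.
e^(−k_1 t) = e^(−0.402×3.410) = 0.2539; e^(−k_a t) = e^(−0.195×3.410) = 0.5143.
D = -25.83 × (0.2539 − 0.5143) + 4.28 × 0.5143 = 6.726 + 2.201 = 8.927 mg/L.
DO = C_s − D = 9.46 − 8.927 = 0.5329 mg/L.

DO ≈ 0.533 mg/L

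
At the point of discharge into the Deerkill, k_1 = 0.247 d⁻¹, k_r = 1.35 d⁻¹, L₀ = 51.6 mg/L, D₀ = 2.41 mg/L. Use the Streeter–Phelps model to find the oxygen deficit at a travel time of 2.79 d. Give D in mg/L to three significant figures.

k_1 L₀/(k_r−k_1) = 0.247×51.6/(1.35−0.247) = 12.75/1.103 = 11.56 mg/L.
e^(−k_1 t) = e^(−0.247×2.790) = 0.5020; e^(−k_r t) = e^(−1.35×2.790) = 0.02313.
D = 11.56 × (0.5020 − 0.02313) + 2.41 × 0.02313 = 5.533 + 0.05575 = 5.589 mg/L.

D ≈ 5.59 mg/L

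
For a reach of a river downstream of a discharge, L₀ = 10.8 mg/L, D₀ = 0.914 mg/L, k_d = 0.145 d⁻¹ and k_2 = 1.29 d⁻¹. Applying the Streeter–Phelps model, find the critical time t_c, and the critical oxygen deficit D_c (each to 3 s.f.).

With k_2/k_d = 8.897 and 1 − D₀(k_2−k_d)/(k_d L₀) = 0.3317,
t_c = ln(8.897 × 0.3317) / (1.29 − 0.145) = ln(2.951) / 1.145 = 1.082/1.145 = 0.9451 d.
L(t_c) = L₀ e^(−k_d t_c) = 10.8 × 0.8719 = 9.417 mg/L, and at the critical point k_2 D_c = k_d L, so D_c = (0.145/1.29) × 9.417 = 1.058 mg/L.

t_c ≈ 0.945 d; D_c ≈ 1.06 mg/L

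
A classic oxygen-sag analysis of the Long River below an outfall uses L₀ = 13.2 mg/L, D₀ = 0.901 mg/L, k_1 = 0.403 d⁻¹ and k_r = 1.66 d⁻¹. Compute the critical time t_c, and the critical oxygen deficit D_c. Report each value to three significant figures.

With k_r/k_1 = 4.119 and 1 − D₀(k_r−k_1)/(k_1 L₀) = 0.7871,
t_c = ln(4.119 × 0.7871) / (1.66 − 0.403) = ln(3.242) / 1.257 = 1.176/1.257 = 0.9357 d.
L(t_c) = L₀ e^(−k_1 t_c) = 13.2 × 0.6858 = 9.053 mg/L, and at the critical point k_r D_c = k_1 L, so D_c = (0.403/1.66) × 9.053 = 2.198 mg/L.

t_c ≈ 0.936 d; D_c ≈ 2.20 mg/L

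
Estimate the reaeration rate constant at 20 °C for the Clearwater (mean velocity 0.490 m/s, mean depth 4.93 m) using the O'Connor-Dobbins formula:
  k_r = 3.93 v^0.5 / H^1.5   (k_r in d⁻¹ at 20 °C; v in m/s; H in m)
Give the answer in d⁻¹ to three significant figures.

k_r = 3.93 × 0.490^0.5 / 4.93^1.5 = 3.93 × 0.7000 / 10.95 = 0.2513 d⁻¹.

k_r ≈ 0.251 d⁻¹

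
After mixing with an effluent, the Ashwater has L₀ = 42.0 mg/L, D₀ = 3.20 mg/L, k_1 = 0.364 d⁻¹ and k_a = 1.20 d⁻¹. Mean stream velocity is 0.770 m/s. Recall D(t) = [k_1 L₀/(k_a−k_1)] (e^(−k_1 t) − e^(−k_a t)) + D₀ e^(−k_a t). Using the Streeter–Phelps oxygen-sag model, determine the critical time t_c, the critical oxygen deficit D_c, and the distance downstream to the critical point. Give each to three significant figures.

With k_a/k_1 = 3.297 and 1 − D₀(k_a−k_1)/(k_1 L₀) = 0.8250,
t_c = ln(3.297 × 0.8250) / (1.20 − 0.364) = ln(2.720) / 0.8360 = 1.001/0.8360 = 1.197 d.
D_c = (k_1/k_a) L₀ e^(−k_1 t_c) = (0.364/1.20) × 42.0 × e^(−0.364×1.197) = 0.3033 × 42.0 × 0.6468 = 8.241 mg/L.
x_c = v t_c = 0.770 m/s × 1.197 d × 86400 s/d = 79620 m ≈ 79.6 km.

t_c ≈ 1.20 d; D_c ≈ 8.24 mg/L; x_c ≈ 79.6 km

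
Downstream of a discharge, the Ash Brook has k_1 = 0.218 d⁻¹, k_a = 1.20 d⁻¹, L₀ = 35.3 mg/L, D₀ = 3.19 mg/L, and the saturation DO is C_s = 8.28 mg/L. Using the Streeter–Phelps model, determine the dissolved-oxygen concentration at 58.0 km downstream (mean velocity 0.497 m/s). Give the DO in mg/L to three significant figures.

DO ≈ 3.36 mg/L

Travel time t = x/v = 58.0 km / (0.497 m/s) = 58000 m / 0.497 m/s = 116700 s = 1.351 d.
k_1 L₀/(k_a−k_1) = 0.218×35.3/(1.20−0.218) = 7.695/0.9820 = 7.836 mg/L.
e^(−k_1 t) = e^(−0.218×1.351) = 0.7449; e^(−k_a t) = e^(−1.20×1.351) = 0.1977.
D = 7.836 × (0.7449 − 0.1977) + 3.19 × 0.1977 = 4.288 + 0.6308 = 4.919 mg/L.
DO = C_s − D = 8.28 − 4.919 = 3.361 mg/L.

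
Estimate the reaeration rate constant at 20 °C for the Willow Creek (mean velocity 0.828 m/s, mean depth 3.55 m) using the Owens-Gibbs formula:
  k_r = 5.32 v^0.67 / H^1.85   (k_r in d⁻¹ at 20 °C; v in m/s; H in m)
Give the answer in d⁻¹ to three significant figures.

k_r = 5.32 × 0.828^0.67 / 3.55^1.85 = 5.32 × 0.8812 / 10.42 = 0.4499 d⁻¹.

k_r ≈ 0.450 d⁻¹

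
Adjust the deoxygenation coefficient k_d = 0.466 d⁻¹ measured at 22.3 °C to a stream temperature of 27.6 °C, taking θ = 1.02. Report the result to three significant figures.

k_d ≈ 0.518 d⁻¹

k_d(T₂) = k_d(T₁) · θ^(T₂−T₁) = 0.466 × 1.02^(27.6−22.3)
= 0.466 × 1.02^5.30 = 0.466 × 1.111 = 0.5176 d⁻¹.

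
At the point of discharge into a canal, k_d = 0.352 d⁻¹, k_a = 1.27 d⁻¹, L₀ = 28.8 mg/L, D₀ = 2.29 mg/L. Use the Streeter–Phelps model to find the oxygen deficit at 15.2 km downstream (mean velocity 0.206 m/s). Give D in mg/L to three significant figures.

Travel time t = x/v = 15.2 km / (0.206 m/s) = 15200 m / 0.206 m/s = 73790 s = 0.8540 d.
k_d L₀/(k_a−k_d) = 0.352×28.8/(1.27−0.352) = 10.14/0.9180 = 11.04 mg/L.
e^(−k_d t) = e^(−0.352×0.8540) = 0.7404; e^(−k_a t) = e^(−1.27×0.8540) = 0.3380.
D = 11.04 × (0.7404 − 0.3380) + 2.29 × 0.3380 = 4.443 + 0.7741 = 5.217 mg/L.

D ≈ 5.22 mg/L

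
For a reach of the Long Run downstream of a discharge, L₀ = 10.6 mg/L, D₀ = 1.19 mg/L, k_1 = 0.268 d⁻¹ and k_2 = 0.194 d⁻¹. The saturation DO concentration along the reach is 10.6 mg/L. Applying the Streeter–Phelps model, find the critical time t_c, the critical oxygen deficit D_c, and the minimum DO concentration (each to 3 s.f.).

t_c ≈ 3.95 d; D_c ≈ 5.07 mg/L; min DO ≈ 5.53 mg/L

t_c = [1/(k_2−k_1)] ln[(k_2/k_1)(1 − D₀(k_2−k_1)/(k_1 L₀))]
= [1/(0.194−0.268)] ln[(0.194/0.268)(1 − 1.19×-0.07400/(0.268×10.6))]
= (1/-0.07400) ln[0.7239 × 1.031] = -13.51 × ln(0.7463) = -13.51 × -0.2926 = 3.954 d.
D_c = (k_1/k_2) L₀ e^(−k_1 t_c) = (0.268/0.194) × 10.6 × e^(−0.268×3.954) = 1.381 × 10.6 × 0.3466 = 5.075 mg/L.
Minimum DO = C_s − D_c = 10.6 − 5.075 = 5.525 mg/L.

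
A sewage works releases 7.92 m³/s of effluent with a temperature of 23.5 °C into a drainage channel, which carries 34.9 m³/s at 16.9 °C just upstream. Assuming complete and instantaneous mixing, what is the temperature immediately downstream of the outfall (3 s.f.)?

18.1 °C

Flow-weighted mixing: C = (Q_r C_r + Q_w C_w)/(Q_r + Q_w)
= (34.9×16.9 + 7.92×23.5)/(34.9 + 7.92) = 775.9/42.82 = 18.12 °C.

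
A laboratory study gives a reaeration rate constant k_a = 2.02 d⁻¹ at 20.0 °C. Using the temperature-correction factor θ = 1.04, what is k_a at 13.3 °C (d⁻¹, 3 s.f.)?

k_a(T₂) = k_a(T₁) · θ^(T₂−T₁) = 2.02 × 1.04^(13.3−20.0)
= 2.02 × 1.04^-6.70 = 2.02 × 0.7689 = 1.553 d⁻¹.

k_a ≈ 1.55 d⁻¹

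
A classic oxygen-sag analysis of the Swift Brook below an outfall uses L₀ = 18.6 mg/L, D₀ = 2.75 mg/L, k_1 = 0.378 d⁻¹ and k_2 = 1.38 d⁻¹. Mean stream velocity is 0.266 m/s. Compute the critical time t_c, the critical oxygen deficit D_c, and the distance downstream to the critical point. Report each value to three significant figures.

With k_2/k_1 = 3.651 and 1 − D₀(k_2−k_1)/(k_1 L₀) = 0.6081,
t_c = ln(3.651 × 0.6081) / (1.38 − 0.378) = ln(2.220) / 1.002 = 0.7975/1.002 = 0.7959 d.
D_c = (k_1/k_2) L₀ e^(−k_1 t_c) = (0.378/1.38) × 18.6 × e^(−0.378×0.7959) = 0.2739 × 18.6 × 0.7402 = 3.771 mg/L.
x_c = v t_c = 0.266 m/s × 0.7959 d × 86400 s/d = 18290 m ≈ 18.3 km.

t_c ≈ 0.796 d; D_c ≈ 3.77 mg/L; x_c ≈ 18.3 km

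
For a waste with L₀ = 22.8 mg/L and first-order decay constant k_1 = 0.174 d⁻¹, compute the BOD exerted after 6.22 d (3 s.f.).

y ≈ 15.1 mg/L

y_t = L₀(1 − e^(−k_1 t)) = 22.8 × (1 − e^(−0.174×6.22))
= 22.8 × (1 − 0.3388) = 22.8 × 0.6612 = 15.07 mg/L.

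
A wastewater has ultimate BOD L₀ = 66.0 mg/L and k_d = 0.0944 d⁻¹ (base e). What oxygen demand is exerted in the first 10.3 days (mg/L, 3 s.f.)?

y ≈ 41.0 mg/L

y_t = L₀(1 − e^(−k_d t)) = 66.0 × (1 − e^(−0.0944×10.3))
= 66.0 × (1 − 0.3782) = 66.0 × 0.6218 = 41.04 mg/L.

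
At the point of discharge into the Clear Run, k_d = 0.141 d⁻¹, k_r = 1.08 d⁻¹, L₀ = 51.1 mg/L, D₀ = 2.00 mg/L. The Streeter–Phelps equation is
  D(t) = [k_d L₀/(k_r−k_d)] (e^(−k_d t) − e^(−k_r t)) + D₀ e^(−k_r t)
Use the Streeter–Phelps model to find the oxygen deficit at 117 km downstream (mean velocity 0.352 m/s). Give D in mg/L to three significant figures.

D ≈ 4.37 mg/L

Travel time t = x/v = 117 km / (0.352 m/s) = 117000 m / 0.352 m/s = 332400 s = 3.847 d.
k_d L₀/(k_r−k_d) = 0.141×51.1/(1.08−0.141) = 7.205/0.9390 = 7.673 mg/L.
e^(−k_d t) = e^(−0.141×3.847) = 0.5813; e^(−k_r t) = e^(−1.08×3.847) = 0.01569.
D = 7.673 × (0.5813 − 0.01569) + 2.00 × 0.01569 = 4.340 + 0.03138 = 4.372 mg/L.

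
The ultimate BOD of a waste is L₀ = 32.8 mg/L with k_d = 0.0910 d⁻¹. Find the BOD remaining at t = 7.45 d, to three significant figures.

L_t = L₀ e^(−k_d t) = 32.8 × e^(−0.0910×7.45) = 32.8 × 0.5077 = 16.65 mg/L.

L ≈ 16.7 mg/L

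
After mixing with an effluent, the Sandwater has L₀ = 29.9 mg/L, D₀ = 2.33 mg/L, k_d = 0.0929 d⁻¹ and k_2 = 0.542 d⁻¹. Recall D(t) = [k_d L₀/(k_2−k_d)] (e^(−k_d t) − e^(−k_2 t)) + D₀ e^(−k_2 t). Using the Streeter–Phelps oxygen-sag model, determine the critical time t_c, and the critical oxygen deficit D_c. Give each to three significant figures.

t_c ≈ 2.87 d; D_c ≈ 3.92 mg/L

t_c = [1/(k_2−k_d)] ln[(k_2/k_d)(1 − D₀(k_2−k_d)/(k_d L₀))]
= [1/(0.542−0.0929)] ln[(0.542/0.0929)(1 − 2.33×0.4491/(0.0929×29.9))]
= (1/0.4491) ln[5.834 × 0.6233] = 2.227 × ln(3.636) = 2.227 × 1.291 = 2.875 d.
D_c = (k_d/k_2) L₀ e^(−k_d t_c) = (0.0929/0.542) × 29.9 × e^(−0.0929×2.875) = 0.1714 × 29.9 × 0.7656 = 3.924 mg/L.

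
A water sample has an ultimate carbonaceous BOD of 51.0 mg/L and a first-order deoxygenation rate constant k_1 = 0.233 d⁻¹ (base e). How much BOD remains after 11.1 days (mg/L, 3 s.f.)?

L ≈ 3.84 mg/L

L_t = L₀ e^(−k_1 t) = 51.0 × e^(−0.233×11.1) = 51.0 × 0.07530 = 3.840 mg/L.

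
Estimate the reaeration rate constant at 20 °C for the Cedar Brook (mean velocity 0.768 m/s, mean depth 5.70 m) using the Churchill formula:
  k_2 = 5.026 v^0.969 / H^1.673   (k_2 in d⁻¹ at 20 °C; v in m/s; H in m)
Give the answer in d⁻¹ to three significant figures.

k_2 = 5.026 × 0.768^0.969 / 5.70^1.673 = 5.026 × 0.7743 / 18.39 = 0.2116 d⁻¹.

k_2 ≈ 0.212 d⁻¹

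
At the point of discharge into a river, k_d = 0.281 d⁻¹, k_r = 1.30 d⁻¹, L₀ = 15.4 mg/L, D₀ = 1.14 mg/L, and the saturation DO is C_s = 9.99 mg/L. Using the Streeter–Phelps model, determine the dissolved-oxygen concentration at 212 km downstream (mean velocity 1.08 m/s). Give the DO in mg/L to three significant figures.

Travel time t = x/v = 212 km / (1.08 m/s) = 212000 m / 1.08 m/s = 196300 s = 2.272 d.
k_d L₀/(k_r−k_d) = 0.281×15.4/(1.30−0.281) = 4.327/1.019 = 4.247 mg/L.
e^(−k_d t) = e^(−0.281×2.272) = 0.5281; e^(−k_r t) = e^(−1.30×2.272) = 0.05216.
D = 4.247 × (0.5281 − 0.05216) + 1.14 × 0.05216 = 2.021 + 0.05946 = 2.081 mg/L.
DO = C_s − D = 9.99 − 2.081 = 7.909 mg/L.

DO ≈ 7.91 mg/L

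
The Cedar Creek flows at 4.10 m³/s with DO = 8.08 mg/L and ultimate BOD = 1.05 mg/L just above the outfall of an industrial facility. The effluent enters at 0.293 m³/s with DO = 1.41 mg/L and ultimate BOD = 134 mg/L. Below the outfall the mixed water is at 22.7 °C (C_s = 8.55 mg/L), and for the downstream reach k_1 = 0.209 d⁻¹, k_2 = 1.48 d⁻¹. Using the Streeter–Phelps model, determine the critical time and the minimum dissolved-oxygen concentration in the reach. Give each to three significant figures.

Mixed DO = (4.10×8.08 + 0.293×1.41)/(4.10+0.293) = 33.54/4.393 = 7.635 mg/L.
Mixed L₀ = (4.10×1.05 + 0.293×134)/(4.393) = 43.57/4.393 = 9.917 mg/L.
Initial deficit D₀ = C_s − DO₀ = 8.55 − 7.635 = 0.9149 mg/L.
t_c = (1/1.271) ln[(1.48/0.209)(1 − 0.9149×1.271/(0.209×9.917))] = 0.7868 × ln(3.109) = 0.8924 d.
D_c = (0.209/1.48) × 9.917 × e^(−0.209×0.8924) = 0.1412 × 9.917 × 0.8299 = 1.162 mg/L.
Minimum DO = 8.55 − 1.162 = 7.388 mg/L.

t_c ≈ 0.892 d; minimum DO ≈ 7.39 mg/L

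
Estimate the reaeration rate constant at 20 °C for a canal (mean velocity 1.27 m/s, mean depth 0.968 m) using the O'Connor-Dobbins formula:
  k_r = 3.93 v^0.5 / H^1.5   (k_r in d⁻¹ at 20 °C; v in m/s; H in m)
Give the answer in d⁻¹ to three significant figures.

k_r = 3.93 × 1.27^0.5 / 0.968^1.5 = 3.93 × 1.127 / 0.9524 = 4.650 d⁻¹.

k_r ≈ 4.65 d⁻¹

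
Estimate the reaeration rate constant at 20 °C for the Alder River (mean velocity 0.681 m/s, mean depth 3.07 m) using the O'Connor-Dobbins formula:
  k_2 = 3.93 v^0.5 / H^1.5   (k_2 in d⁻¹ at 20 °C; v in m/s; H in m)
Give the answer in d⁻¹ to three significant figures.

k_2 = 3.93 × 0.681^0.5 / 3.07^1.5 = 3.93 × 0.8252 / 5.379 = 0.6029 d⁻¹.

k_2 ≈ 0.603 d⁻¹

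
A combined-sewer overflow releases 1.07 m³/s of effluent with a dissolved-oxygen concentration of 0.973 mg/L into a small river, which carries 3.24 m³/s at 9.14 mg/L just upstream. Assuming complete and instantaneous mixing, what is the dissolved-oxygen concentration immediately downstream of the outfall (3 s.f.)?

7.11 mg/L

Flow-weighted mixing: C = (Q_r C_r + Q_w C_w)/(Q_r + Q_w)
= (3.24×9.14 + 1.07×0.973)/(3.24 + 1.07) = 30.65/4.310 = 7.112 mg/L.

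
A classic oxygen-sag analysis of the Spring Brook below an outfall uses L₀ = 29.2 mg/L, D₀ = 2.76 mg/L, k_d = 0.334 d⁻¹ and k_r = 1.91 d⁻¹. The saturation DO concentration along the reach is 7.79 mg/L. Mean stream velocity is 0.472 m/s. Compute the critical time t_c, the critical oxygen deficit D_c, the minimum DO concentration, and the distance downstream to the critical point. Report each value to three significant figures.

t_c ≈ 0.732 d; D_c ≈ 4.00 mg/L; min DO ≈ 3.79 mg/L; x_c ≈ 29.8 km

With k_r/k_d = 5.719 and 1 − D₀(k_r−k_d)/(k_d L₀) = 0.5540,
t_c = ln(5.719 × 0.5540) / (1.91 − 0.334) = ln(3.168) / 1.576 = 1.153/1.576 = 0.7317 d.
L(t_c) = L₀ e^(−k_d t_c) = 29.2 × 0.7832 = 22.87 mg/L, and at the critical point k_r D_c = k_d L, so D_c = (0.334/1.91) × 22.87 = 3.999 mg/L.
Minimum DO = C_s − D_c = 7.79 − 3.999 = 3.791 mg/L.
x_c = v t_c = 0.472 m/s × 0.7317 d × 86400 s/d = 29840 m ≈ 29.8 km.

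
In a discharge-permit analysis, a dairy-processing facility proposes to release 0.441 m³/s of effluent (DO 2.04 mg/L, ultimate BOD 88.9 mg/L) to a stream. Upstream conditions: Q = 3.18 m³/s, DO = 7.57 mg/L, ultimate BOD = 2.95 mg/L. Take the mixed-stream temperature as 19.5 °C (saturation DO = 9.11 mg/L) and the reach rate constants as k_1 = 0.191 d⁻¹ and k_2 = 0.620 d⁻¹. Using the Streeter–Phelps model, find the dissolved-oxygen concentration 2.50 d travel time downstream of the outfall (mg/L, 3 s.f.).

DO ≈ 6.20 mg/L

Mixed DO = (3.18×7.57 + 0.441×2.04)/(3.18+0.441) = 24.97/3.621 = 6.897 mg/L.
Mixed L₀ = (3.18×2.95 + 0.441×88.9)/(3.621) = 48.59/3.621 = 13.42 mg/L.
Initial deficit D₀ = C_s − DO₀ = 9.11 − 6.897 = 2.213 mg/L.
D(2.50) = [0.191×13.42/(0.620−0.191)](e^(−0.191×2.50) − e^(−0.620×2.50)) + 2.213 e^(−0.620×2.50)
= 5.974 × (0.6203 − 0.2122) + 2.213 × 0.2122 = 2.908 mg/L.
DO = 9.11 − 2.908 = 6.202 mg/L.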